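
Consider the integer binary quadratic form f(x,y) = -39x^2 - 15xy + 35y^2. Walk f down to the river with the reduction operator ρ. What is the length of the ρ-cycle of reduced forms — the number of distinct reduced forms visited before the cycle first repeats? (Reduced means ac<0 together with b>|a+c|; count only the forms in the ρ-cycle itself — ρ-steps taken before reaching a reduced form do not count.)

D = 5685, ⌊√D⌋ = 75
descent: ρ → (35,15,-39)  [lands on river]
river: ρ → (-39,63,11)
river: ρ → (11,69,-21)
river: ρ → (-21,57,29)
river: ρ → (29,59,-19)
river: ρ → (-19,55,35)
ρ-cycle length = 6 (tail of 1 descent step not counted)

6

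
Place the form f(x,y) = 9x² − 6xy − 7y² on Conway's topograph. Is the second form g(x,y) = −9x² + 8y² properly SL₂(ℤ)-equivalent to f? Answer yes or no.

D₁ = 288, D₂ = 288
river cycle of f (length 6): (-7, 6, 9), (9, 12, -4), (-4, 12, 9), (9, 6, -7), (-7, 8, 8), (8, 8, -7)
river cycle of g (length 2): (8, 16, -1), (-1, 16, 8)
cycles differ ⇒ inequivalent

no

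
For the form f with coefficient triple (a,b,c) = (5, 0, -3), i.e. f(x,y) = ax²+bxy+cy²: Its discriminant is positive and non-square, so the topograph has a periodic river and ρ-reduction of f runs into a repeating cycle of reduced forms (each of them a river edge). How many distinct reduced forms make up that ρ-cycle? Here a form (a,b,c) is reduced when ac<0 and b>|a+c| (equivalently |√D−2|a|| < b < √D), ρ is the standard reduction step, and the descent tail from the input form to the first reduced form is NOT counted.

D = 60, ⌊√D⌋ = 7
descent: ρ → (-3,6,2)  [lands on river]
river: ρ → (2,6,-3)
ρ-cycle length = 2 (tail of 1 descent step not counted)

2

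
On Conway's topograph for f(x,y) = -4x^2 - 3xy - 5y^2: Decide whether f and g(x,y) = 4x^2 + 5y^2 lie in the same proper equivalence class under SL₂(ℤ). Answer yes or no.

D₁ = -71, D₂ = -80
discriminants differ ⇒ not SL₂(ℤ)-equivalent

no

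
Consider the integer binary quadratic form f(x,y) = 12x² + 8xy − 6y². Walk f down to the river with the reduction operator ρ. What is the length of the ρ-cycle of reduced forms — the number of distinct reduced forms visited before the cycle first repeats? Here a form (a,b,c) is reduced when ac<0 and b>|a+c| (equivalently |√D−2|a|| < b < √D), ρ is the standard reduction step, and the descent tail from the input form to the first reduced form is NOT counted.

D = 352, ⌊√D⌋ = 18
river: ρ → (-6,16,4)
river: ρ → (4,16,-6)
river: ρ → (-6,8,12)
river: ρ → (12,16,-2)
river: ρ → (-2,16,12)
river: ρ → (12,8,-6)
ρ-cycle length = 6 (tail of 0 descent steps not counted)

6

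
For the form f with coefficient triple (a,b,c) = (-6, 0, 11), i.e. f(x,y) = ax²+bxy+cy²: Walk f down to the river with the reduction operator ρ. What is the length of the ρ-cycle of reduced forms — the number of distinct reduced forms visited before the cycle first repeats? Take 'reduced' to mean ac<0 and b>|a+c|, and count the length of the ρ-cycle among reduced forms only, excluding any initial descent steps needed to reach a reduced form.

D = 264, ⌊√D⌋ = 16
descent: ρ → (11,0,-6)
descent: ρ → (-6,12,5)  [lands on river]
river: ρ → (5,8,-10)
river: ρ → (-10,12,3)
river: ρ → (3,12,-10)
river: ρ → (-10,8,5)
river: ρ → (5,12,-6)
ρ-cycle length = 6 (tail of 2 descent steps not counted)

6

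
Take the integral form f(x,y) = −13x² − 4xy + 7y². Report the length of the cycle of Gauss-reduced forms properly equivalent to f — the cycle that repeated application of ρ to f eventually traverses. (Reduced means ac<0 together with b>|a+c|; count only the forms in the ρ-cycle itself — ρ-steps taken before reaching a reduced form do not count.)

D = 380, ⌊√D⌋ = 19
descent: ρ → (7,18,-2)  [lands on river]
river: ρ → (-2,18,7)
river: ρ → (7,10,-10)
river: ρ → (-10,10,7)
ρ-cycle length = 4 (tail of 1 descent step not counted)

4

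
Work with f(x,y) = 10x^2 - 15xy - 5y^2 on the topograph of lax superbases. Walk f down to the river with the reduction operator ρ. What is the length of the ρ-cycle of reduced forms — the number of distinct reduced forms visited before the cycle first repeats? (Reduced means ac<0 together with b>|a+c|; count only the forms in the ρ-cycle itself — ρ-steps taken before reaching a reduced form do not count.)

D = 425, ⌊√D⌋ = 20
descent: ρ → (-5,15,10)  [lands on river]
river: ρ → (10,5,-10)
river: ρ → (-10,15,5)
river: ρ → (5,15,-10)
river: ρ → (-10,5,10)
river: ρ → (10,15,-5)
ρ-cycle length = 6 (tail of 1 descent step not counted)

6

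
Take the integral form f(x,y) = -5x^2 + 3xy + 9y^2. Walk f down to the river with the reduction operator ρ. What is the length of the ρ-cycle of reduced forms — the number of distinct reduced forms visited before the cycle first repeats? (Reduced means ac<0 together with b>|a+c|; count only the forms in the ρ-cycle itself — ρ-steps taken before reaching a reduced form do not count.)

D = 189, ⌊√D⌋ = 13
descent: ρ → (9,-3,-5)
descent: ρ → (-5,13,1)  [lands on river]
river: ρ → (1,13,-5)
river: ρ → (-5,7,7)
river: ρ → (7,7,-5)
ρ-cycle length = 4 (tail of 2 descent steps not counted)

4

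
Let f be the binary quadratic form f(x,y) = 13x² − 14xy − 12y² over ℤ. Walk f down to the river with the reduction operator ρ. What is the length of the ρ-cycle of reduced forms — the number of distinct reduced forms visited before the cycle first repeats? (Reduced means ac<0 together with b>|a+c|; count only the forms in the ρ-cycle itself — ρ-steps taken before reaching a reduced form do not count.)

D = 820, ⌊√D⌋ = 28
descent: ρ → (-12,14,13)  [lands on river]
river: ρ → (13,12,-13)
river: ρ → (-13,14,12)
river: ρ → (12,10,-15)
river: ρ → (-15,20,7)
river: ρ → (7,22,-12)
river: ρ → (-12,26,3)
river: ρ → (3,28,-3)
river: ρ → (-3,26,12)
river: ρ → (12,22,-7)
river: ρ → (-7,20,15)
river: ρ → (15,10,-12)
ρ-cycle length = 12 (tail of 1 descent step not counted)

12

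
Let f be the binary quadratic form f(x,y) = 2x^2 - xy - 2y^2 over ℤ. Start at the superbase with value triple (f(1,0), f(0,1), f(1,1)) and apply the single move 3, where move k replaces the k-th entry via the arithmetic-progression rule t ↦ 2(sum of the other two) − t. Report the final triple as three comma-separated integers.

start (2,-2,-1) = (f(1,0),f(0,1),f(1,1))
replace slot 3: 2·(2+(-2)) − (-1) = 1 → (2,-2,1)

2,-2,1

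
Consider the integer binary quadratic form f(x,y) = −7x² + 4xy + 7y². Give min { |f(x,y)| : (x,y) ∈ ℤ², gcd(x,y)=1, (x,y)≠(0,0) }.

river: ρ → (7,10,-4)
river: ρ → (-4,14,1)
river: ρ → (1,14,-4)
river: ρ → (-4,10,7)
river: ρ → (7,4,-7)
river: ρ → (-7,10,4)
river: ρ → (4,14,-1)
river: ρ → (-1,14,4)
river: ρ → (4,10,-7)
river: ρ → (-7,4,7)
closes: descent 0, river 10
min |a| on river = 1

1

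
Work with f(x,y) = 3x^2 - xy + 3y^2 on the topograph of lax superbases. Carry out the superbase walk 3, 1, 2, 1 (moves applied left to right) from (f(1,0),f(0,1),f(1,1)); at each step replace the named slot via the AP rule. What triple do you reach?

start (3,3,5) = (f(1,0),f(0,1),f(1,1))
replace slot 3: 2·(3+3) − 5 = 7 → (3,3,7)
replace slot 1: 2·(3+7) − 3 = 17 → (17,3,7)
replace slot 2: 2·(17+7) − 3 = 45 → (17,45,7)
replace slot 1: 2·(45+7) − 17 = 87 → (87,45,7)

87,45,7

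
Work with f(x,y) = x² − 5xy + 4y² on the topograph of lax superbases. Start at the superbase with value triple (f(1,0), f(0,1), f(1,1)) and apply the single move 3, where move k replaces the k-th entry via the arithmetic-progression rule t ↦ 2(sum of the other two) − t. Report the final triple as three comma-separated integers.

start (1,4,0) = (f(1,0),f(0,1),f(1,1))
replace slot 3: 2·(1+4) − 0 = 10 → (1,4,10)

1,4,10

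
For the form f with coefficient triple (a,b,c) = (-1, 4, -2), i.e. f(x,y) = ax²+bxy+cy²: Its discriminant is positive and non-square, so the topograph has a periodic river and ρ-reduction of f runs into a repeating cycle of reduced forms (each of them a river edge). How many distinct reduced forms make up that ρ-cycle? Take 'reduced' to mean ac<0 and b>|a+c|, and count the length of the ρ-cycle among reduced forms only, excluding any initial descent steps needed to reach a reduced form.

D = 8, ⌊√D⌋ = 2
descent: ρ → (-2,0,1)
descent: ρ → (1,2,-1)  [lands on river]
river: ρ → (-1,2,1)
ρ-cycle length = 2 (tail of 2 descent steps not counted)

2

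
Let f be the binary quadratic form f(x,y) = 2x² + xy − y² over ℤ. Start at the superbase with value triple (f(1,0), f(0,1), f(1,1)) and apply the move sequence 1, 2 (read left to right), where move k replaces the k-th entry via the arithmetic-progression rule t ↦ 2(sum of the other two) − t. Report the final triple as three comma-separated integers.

start (2,-1,2) = (f(1,0),f(0,1),f(1,1))
replace slot 1: 2·((-1)+2) − 2 = 0 → (0,-1,2)
replace slot 2: 2·(0+2) − (-1) = 5 → (0,5,2)

0,5,2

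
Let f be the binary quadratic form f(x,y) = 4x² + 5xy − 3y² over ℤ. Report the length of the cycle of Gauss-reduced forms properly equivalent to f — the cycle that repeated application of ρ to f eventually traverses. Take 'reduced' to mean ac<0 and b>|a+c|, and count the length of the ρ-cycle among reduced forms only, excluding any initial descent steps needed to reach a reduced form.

D = 73, ⌊√D⌋ = 8
river: ρ → (-3,7,2)
river: ρ → (2,5,-6)
river: ρ → (-6,7,1)
river: ρ → (1,7,-6)
river: ρ → (-6,5,2)
river: ρ → (2,7,-3)
river: ρ → (-3,5,4)
river: ρ → (4,3,-4)
river: ρ → (-4,5,3)
river: ρ → (3,7,-2)
river: ρ → (-2,5,6)
river: ρ → (6,7,-1)
river: ρ → (-1,7,6)
river: ρ → (6,5,-2)
river: ρ → (-2,7,3)
river: ρ → (3,5,-4)
river: ρ → (-4,3,4)
river: ρ → (4,5,-3)
ρ-cycle length = 18 (tail of 0 descent steps not counted)

18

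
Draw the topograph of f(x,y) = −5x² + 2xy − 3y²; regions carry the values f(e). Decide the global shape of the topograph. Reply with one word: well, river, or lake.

D = b²−4ac = 2² − 4·(-5)·(-3) = -56
D < 0 ⇒ definite ⇒ every region one sign ⇒ single well

well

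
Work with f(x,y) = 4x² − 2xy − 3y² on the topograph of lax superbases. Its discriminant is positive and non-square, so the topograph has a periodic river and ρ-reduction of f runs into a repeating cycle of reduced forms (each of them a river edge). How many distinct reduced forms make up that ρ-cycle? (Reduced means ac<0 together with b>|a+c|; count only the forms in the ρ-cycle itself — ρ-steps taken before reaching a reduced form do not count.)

D = 52, ⌊√D⌋ = 7
descent: ρ → (-3,2,4)  [lands on river]
river: ρ → (4,6,-1)
river: ρ → (-1,6,4)
river: ρ → (4,2,-3)
river: ρ → (-3,4,3)
river: ρ → (3,2,-4)
river: ρ → (-4,6,1)
river: ρ → (1,6,-4)
river: ρ → (-4,2,3)
river: ρ → (3,4,-3)
ρ-cycle length = 10 (tail of 1 descent step not counted)

10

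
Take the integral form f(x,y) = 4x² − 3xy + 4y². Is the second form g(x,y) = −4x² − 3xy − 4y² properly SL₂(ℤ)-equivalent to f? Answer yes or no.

D₁ = -55, D₂ = -55
f: flip: (4,-3,4)→(4,3,4)
f: reduced (well bottom): (4,3,4) with a≤c, −a<b≤a
g is negative-definite; reduce −g:
−g: reduced (well bottom): (4,3,4) with a≤c, −a<b≤a
flip sign back: reduced form of g is (-4,-3,-4)
reduced forms (4, 3, 4) vs (-4, -3, -4) ⇒ inequivalent

no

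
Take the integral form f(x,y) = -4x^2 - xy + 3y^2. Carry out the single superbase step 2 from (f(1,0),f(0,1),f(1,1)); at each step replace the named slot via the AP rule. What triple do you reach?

start (-4,3,-2) = (f(1,0),f(0,1),f(1,1))
replace slot 2: 2·((-4)+(-2)) − 3 = -15 → (-4,-15,-2)

-4,-15,-2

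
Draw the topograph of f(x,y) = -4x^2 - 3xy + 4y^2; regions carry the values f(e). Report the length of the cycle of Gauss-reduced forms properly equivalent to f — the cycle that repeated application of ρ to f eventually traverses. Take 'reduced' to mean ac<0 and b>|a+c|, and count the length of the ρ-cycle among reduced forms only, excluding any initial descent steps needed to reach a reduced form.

D = 73, ⌊√D⌋ = 8
descent: ρ → (4,3,-4)  [lands on river]
river: ρ → (-4,5,3)
river: ρ → (3,7,-2)
river: ρ → (-2,5,6)
river: ρ → (6,7,-1)
river: ρ → (-1,7,6)
river: ρ → (6,5,-2)
river: ρ → (-2,7,3)
river: ρ → (3,5,-4)
river: ρ → (-4,3,4)
river: ρ → (4,5,-3)
river: ρ → (-3,7,2)
river: ρ → (2,5,-6)
river: ρ → (-6,7,1)
river: ρ → (1,7,-6)
river: ρ → (-6,5,2)
river: ρ → (2,7,-3)
river: ρ → (-3,5,4)
ρ-cycle length = 18 (tail of 1 descent step not counted)

18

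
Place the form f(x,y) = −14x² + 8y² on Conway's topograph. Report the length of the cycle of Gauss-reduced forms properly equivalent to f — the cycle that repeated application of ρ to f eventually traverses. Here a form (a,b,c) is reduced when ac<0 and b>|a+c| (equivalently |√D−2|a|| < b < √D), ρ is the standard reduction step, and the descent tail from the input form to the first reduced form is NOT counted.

D = 448, ⌊√D⌋ = 21
descent: ρ → (8,16,-6)  [lands on river]
river: ρ → (-6,20,2)
river: ρ → (2,20,-6)
river: ρ → (-6,16,8)
ρ-cycle length = 4 (tail of 1 descent step not counted)

4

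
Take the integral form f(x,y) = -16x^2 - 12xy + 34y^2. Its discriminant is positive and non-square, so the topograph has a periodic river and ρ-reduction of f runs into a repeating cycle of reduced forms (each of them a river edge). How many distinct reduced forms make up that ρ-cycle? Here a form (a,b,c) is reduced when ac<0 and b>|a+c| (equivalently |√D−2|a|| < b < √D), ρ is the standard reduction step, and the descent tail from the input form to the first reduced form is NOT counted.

D = 2320, ⌊√D⌋ = 48
descent: ρ → (34,12,-16)
descent: ρ → (-16,20,30)  [lands on river]
river: ρ → (30,40,-6)
river: ρ → (-6,44,16)
river: ρ → (16,20,-30)
river: ρ → (-30,40,6)
river: ρ → (6,44,-16)
ρ-cycle length = 6 (tail of 2 descent steps not counted)

6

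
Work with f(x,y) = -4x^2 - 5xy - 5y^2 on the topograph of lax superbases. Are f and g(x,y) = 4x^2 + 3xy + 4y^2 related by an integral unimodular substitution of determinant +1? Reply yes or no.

D₁ = -55, D₂ = -55
f is negative-definite; reduce −f:
−f: translate: b→-3 (≡5 mod 8), so (4,5,5)→(4,-3,4)
−f: flip: (4,-3,4)→(4,3,4)
−f: reduced (well bottom): (4,3,4) with a≤c, −a<b≤a
flip sign back: reduced form of f is (-4,-3,-4)
g: reduced (well bottom): (4,3,4) with a≤c, −a<b≤a
reduced forms (-4, -3, -4) vs (4, 3, 4) ⇒ inequivalent

no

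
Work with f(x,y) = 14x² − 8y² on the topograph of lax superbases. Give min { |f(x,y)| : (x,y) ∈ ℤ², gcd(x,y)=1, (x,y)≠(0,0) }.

descent: ρ → (-8,16,6)  [lands on river]
river: ρ → (6,20,-2)
river: ρ → (-2,20,6)
river: ρ → (6,16,-8)
closes: descent 1, river 4
min |a| on river = 2

2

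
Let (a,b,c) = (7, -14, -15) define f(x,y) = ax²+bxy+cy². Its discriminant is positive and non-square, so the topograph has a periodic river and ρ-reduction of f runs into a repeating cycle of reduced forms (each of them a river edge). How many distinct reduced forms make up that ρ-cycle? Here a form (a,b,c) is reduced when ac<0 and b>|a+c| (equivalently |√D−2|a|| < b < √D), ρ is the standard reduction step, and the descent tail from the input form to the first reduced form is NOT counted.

D = 616, ⌊√D⌋ = 24
descent: ρ → (-15,14,7)  [lands on river]
river: ρ → (7,14,-15)
river: ρ → (-15,16,6)
river: ρ → (6,20,-9)
river: ρ → (-9,16,10)
river: ρ → (10,24,-1)
river: ρ → (-1,24,10)
river: ρ → (10,16,-9)
river: ρ → (-9,20,6)
river: ρ → (6,16,-15)
ρ-cycle length = 10 (tail of 1 descent step not counted)

10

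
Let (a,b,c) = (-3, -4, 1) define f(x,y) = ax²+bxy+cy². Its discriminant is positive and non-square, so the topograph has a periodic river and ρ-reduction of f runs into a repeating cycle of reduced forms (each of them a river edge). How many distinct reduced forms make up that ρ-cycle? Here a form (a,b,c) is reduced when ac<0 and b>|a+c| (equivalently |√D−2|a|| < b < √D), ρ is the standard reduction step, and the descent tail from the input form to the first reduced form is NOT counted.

D = 28, ⌊√D⌋ = 5
descent: ρ → (1,4,-3)  [lands on river]
river: ρ → (-3,2,2)
river: ρ → (2,2,-3)
river: ρ → (-3,4,1)
ρ-cycle length = 4 (tail of 1 descent step not counted)

4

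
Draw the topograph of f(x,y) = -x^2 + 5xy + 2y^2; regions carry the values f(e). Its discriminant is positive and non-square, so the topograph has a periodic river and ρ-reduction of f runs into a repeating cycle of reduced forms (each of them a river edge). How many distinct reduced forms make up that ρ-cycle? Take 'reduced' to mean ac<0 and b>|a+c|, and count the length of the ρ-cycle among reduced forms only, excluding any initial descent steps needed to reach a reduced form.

D = 33, ⌊√D⌋ = 5
river: ρ → (2,3,-3)
river: ρ → (-3,3,2)
river: ρ → (2,5,-1)
river: ρ → (-1,5,2)
ρ-cycle length = 4 (tail of 0 descent steps not counted)

4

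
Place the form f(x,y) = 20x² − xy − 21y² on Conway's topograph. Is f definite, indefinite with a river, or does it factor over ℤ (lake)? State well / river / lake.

D = b²−4ac = (-1)² − 4·20·(-21) = 1681
D = 41² is a perfect square ⇒ form factors over ℤ ⇒ lakes

lake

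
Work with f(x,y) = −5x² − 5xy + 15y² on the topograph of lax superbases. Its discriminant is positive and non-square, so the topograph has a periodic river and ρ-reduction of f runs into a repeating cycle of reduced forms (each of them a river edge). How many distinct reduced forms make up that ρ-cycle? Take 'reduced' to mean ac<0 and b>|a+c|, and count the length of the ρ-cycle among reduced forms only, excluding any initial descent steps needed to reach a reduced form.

D = 325, ⌊√D⌋ = 18
descent: ρ → (15,5,-5)
descent: ρ → (-5,15,5)  [lands on river]
river: ρ → (5,15,-5)
ρ-cycle length = 2 (tail of 2 descent steps not counted)

2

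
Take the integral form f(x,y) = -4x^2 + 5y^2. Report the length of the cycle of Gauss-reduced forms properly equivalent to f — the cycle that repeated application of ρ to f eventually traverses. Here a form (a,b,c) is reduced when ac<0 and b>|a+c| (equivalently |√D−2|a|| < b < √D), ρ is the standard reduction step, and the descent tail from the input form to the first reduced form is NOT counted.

D = 80, ⌊√D⌋ = 8
descent: ρ → (5,0,-4)
descent: ρ → (-4,8,1)  [lands on river]
river: ρ → (1,8,-4)
ρ-cycle length = 2 (tail of 2 descent steps not counted)

2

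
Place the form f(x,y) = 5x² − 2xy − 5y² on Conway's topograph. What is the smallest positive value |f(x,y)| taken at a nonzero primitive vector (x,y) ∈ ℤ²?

descent: ρ → (-5,2,5)  [lands on river]
river: ρ → (5,8,-2)
river: ρ → (-2,8,5)
river: ρ → (5,2,-5)
river: ρ → (-5,8,2)
river: ρ → (2,8,-5)
closes: descent 1, river 6
min |a| on river = 2

2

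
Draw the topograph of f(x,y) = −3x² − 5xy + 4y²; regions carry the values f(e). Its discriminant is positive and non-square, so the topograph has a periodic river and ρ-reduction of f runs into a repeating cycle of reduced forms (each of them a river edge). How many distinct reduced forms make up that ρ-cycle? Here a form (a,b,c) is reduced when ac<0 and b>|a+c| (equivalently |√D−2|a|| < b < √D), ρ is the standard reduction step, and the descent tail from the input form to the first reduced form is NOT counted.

D = 73, ⌊√D⌋ = 8
descent: ρ → (4,5,-3)  [lands on river]
river: ρ → (-3,7,2)
river: ρ → (2,5,-6)
river: ρ → (-6,7,1)
river: ρ → (1,7,-6)
river: ρ → (-6,5,2)
river: ρ → (2,7,-3)
river: ρ → (-3,5,4)
river: ρ → (4,3,-4)
river: ρ → (-4,5,3)
river: ρ → (3,7,-2)
river: ρ → (-2,5,6)
river: ρ → (6,7,-1)
river: ρ → (-1,7,6)
river: ρ → (6,5,-2)
river: ρ → (-2,7,3)
river: ρ → (3,5,-4)
river: ρ → (-4,3,4)
ρ-cycle length = 18 (tail of 1 descent step not counted)

18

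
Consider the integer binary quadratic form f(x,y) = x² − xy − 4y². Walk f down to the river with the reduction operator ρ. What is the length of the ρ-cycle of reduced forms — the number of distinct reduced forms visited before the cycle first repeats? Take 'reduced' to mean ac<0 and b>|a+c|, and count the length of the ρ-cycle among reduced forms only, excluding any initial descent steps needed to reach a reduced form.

D = 17, ⌊√D⌋ = 4
descent: ρ → (-4,1,1)
descent: ρ → (1,3,-2)  [lands on river]
river: ρ → (-2,1,2)
river: ρ → (2,3,-1)
river: ρ → (-1,3,2)
river: ρ → (2,1,-2)
river: ρ → (-2,3,1)
ρ-cycle length = 6 (tail of 2 descent steps not counted)

6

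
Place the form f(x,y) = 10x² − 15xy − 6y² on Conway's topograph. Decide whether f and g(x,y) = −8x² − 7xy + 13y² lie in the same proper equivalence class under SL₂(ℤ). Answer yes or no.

D₁ = 465, D₂ = 465
river cycle of f (length 10): (-6, 15, 10), (10, 5, -11), (-11, 17, 4), (4, 15, -15), (-15, 15, 4), (4, 17, -11), (-11, 5, 10), (10, 15, -6), (-6, 21, 1), (1, 21, -6)
river cycle of g (length 10): (13, 7, -8), (-8, 9, 12), (12, 15, -5), (-5, 15, 12), (12, 9, -8), (-8, 7, 13), (13, 19, -2), (-2, 21, 3), (3, 21, -2), (-2, 19, 13)
cycles differ ⇒ inequivalent

no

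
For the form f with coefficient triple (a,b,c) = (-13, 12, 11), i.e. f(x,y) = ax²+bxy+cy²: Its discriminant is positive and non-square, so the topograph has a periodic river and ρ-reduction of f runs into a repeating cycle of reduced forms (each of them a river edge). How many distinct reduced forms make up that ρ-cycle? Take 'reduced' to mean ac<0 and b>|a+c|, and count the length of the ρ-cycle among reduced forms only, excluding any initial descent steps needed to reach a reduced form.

D = 716, ⌊√D⌋ = 26
river: ρ → (11,10,-14)
river: ρ → (-14,18,7)
river: ρ → (7,24,-5)
river: ρ → (-5,26,2)
river: ρ → (2,26,-5)
river: ρ → (-5,24,7)
river: ρ → (7,18,-14)
river: ρ → (-14,10,11)
river: ρ → (11,12,-13)
river: ρ → (-13,14,10)
river: ρ → (10,26,-1)
river: ρ → (-1,26,10)
river: ρ → (10,14,-13)
river: ρ → (-13,12,11)
ρ-cycle length = 14 (tail of 0 descent steps not counted)

14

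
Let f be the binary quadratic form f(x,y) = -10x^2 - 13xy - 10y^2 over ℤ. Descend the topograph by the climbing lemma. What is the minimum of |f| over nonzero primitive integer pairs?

translate: b→-7 (≡13 mod 20), so (10,13,10)→(10,-7,7)
flip: (10,-7,7)→(7,7,10)
reduced (well bottom): (7,7,10) with a≤c, −a<b≤a
well minimum |f| = |-7| = 7 (negative-definite)

7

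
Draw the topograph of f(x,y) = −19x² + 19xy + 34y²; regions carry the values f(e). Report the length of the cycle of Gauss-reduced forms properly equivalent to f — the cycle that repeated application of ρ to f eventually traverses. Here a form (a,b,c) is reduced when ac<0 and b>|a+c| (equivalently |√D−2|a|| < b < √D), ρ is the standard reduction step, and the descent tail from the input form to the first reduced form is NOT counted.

D = 2945, ⌊√D⌋ = 54
river: ρ → (34,49,-4)
river: ρ → (-4,47,46)
river: ρ → (46,45,-5)
river: ρ → (-5,45,46)
river: ρ → (46,47,-4)
river: ρ → (-4,49,34)
river: ρ → (34,19,-19)
river: ρ → (-19,19,34)
ρ-cycle length = 8 (tail of 0 descent steps not counted)

8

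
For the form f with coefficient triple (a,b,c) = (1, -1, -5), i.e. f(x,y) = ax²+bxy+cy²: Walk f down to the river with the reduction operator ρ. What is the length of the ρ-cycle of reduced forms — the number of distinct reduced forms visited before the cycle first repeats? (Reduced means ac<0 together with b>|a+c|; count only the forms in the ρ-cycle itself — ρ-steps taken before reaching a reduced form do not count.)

D = 21, ⌊√D⌋ = 4
descent: ρ → (-5,1,1)
descent: ρ → (1,3,-3)  [lands on river]
river: ρ → (-3,3,1)
ρ-cycle length = 2 (tail of 2 descent steps not counted)

2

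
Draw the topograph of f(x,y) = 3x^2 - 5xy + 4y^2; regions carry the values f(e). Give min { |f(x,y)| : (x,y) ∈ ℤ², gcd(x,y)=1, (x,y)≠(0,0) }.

translate: b→1 (≡-5 mod 6), so (3,-5,4)→(3,1,2)
flip: (3,1,2)→(2,-1,3)
reduced (well bottom): (2,-1,3) with a≤c, −a<b≤a
well minimum = a = 2

2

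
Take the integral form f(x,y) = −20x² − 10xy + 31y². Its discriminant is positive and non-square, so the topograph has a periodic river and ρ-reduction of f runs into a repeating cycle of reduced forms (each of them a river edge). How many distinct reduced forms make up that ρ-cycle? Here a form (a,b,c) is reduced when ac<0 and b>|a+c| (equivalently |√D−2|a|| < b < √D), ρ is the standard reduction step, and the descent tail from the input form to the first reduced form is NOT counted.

D = 2580, ⌊√D⌋ = 50
descent: ρ → (31,10,-20)
descent: ρ → (-20,30,21)  [lands on river]
river: ρ → (21,12,-29)
river: ρ → (-29,46,4)
river: ρ → (4,50,-5)
river: ρ → (-5,50,4)
river: ρ → (4,46,-29)
river: ρ → (-29,12,21)
river: ρ → (21,30,-20)
river: ρ → (-20,50,1)
river: ρ → (1,50,-20)
ρ-cycle length = 10 (tail of 2 descent steps not counted)

10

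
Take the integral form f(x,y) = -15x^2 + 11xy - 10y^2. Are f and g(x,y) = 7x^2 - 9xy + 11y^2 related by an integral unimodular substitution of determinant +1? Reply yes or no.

D₁ = -479, D₂ = -227
discriminants differ ⇒ not SL₂(ℤ)-equivalent

no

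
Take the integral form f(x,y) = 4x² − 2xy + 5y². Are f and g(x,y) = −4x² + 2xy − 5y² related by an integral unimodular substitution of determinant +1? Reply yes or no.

D₁ = -76, D₂ = -76
f: reduced (well bottom): (4,-2,5) with a≤c, −a<b≤a
g is negative-definite; reduce −g:
−g: reduced (well bottom): (4,-2,5) with a≤c, −a<b≤a
flip sign back: reduced form of g is (-4,2,-5)
reduced forms (4, -2, 5) vs (-4, 2, -5) ⇒ inequivalent

no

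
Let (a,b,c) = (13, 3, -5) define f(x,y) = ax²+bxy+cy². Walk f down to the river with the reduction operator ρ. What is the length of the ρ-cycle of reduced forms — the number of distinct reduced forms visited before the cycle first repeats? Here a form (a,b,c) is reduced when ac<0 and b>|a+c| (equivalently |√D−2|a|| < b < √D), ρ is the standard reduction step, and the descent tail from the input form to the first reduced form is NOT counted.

D = 269, ⌊√D⌋ = 16
descent: ρ → (-5,7,11)  [lands on river]
river: ρ → (11,15,-1)
river: ρ → (-1,15,11)
river: ρ → (11,7,-5)
river: ρ → (-5,13,5)
river: ρ → (5,7,-11)
river: ρ → (-11,15,1)
river: ρ → (1,15,-11)
river: ρ → (-11,7,5)
river: ρ → (5,13,-5)
ρ-cycle length = 10 (tail of 1 descent step not counted)

10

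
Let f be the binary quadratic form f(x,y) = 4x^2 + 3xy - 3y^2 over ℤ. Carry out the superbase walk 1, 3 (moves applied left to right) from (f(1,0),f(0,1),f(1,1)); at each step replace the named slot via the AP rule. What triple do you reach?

start (4,-3,4) = (f(1,0),f(0,1),f(1,1))
replace slot 1: 2·((-3)+4) − 4 = -2 → (-2,-3,4)
replace slot 3: 2·((-2)+(-3)) − 4 = -14 → (-2,-3,-14)

-2,-3,-14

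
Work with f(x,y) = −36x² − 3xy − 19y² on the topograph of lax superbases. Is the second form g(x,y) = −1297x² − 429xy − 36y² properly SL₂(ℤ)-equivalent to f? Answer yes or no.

D₁ = -2727, D₂ = -2727
f is negative-definite; reduce −f:
−f: flip: (36,3,19)→(19,-3,36)
−f: reduced (well bottom): (19,-3,36) with a≤c, −a<b≤a
flip sign back: reduced form of f is (-19,3,-36)
g is negative-definite; reduce −g:
−g: flip: (1297,429,36)→(36,-429,1297)
−g: translate: b→3 (≡-429 mod 72), so (36,-429,1297)→(36,3,19)
−g: flip: (36,3,19)→(19,-3,36)
−g: reduced (well bottom): (19,-3,36) with a≤c, −a<b≤a
flip sign back: reduced form of g is (-19,3,-36)
reduced forms (-19, 3, -36) vs (-19, 3, -36) ⇒ equivalent

yes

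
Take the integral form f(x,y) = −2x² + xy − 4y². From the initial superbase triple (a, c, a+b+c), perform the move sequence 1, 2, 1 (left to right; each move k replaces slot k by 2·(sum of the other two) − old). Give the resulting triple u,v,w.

start (-2,-4,-5) = (f(1,0),f(0,1),f(1,1))
replace slot 1: 2·((-4)+(-5)) − (-2) = -16 → (-16,-4,-5)
replace slot 2: 2·((-16)+(-5)) − (-4) = -38 → (-16,-38,-5)
replace slot 1: 2·((-38)+(-5)) − (-16) = -70 → (-70,-38,-5)

-70,-38,-5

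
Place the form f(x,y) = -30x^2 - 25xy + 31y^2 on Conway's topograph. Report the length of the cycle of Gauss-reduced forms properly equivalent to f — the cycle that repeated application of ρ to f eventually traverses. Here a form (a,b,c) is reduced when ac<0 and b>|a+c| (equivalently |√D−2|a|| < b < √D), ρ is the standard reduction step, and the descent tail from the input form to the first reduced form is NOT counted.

D = 4345, ⌊√D⌋ = 65
descent: ρ → (31,25,-30)  [lands on river]
river: ρ → (-30,35,26)
river: ρ → (26,17,-39)
river: ρ → (-39,61,4)
river: ρ → (4,59,-54)
river: ρ → (-54,49,9)
river: ρ → (9,59,-24)
river: ρ → (-24,37,31)
ρ-cycle length = 8 (tail of 1 descent step not counted)

8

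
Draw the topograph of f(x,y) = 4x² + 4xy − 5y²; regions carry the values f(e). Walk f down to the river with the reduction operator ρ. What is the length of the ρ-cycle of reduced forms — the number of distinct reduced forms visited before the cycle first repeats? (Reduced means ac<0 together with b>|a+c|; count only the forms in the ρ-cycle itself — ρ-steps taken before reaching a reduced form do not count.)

D = 96, ⌊√D⌋ = 9
river: ρ → (-5,6,3)
river: ρ → (3,6,-5)
river: ρ → (-5,4,4)
river: ρ → (4,4,-5)
ρ-cycle length = 4 (tail of 0 descent steps not counted)

4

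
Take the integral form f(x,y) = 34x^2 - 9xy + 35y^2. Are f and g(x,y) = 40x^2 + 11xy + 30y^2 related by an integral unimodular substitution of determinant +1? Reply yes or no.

D₁ = -4679, D₂ = -4679
f: reduced (well bottom): (34,-9,35) with a≤c, −a<b≤a
g: flip: (40,11,30)→(30,-11,40)
g: reduced (well bottom): (30,-11,40) with a≤c, −a<b≤a
reduced forms (34, -9, 35) vs (30, -11, 40) ⇒ inequivalent

no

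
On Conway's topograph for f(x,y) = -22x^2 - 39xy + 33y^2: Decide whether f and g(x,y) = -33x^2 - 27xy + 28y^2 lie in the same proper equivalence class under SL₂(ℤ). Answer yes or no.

D₁ = 4425, D₂ = 4425
river cycle of f (length 36): (33, 39, -22), (-22, 49, 23), (23, 43, -28), (-28, 13, 38), (38, 63, -3), (-3, 63, 38), (38, 13, -28), (-28, 43, 23), (23, 49, -22), (-22, 39, 33), … (26 more)
river cycle of g (length 36): (28, 27, -33), (-33, 39, 22), (22, 49, -23), (-23, 43, 28), (28, 13, -38), (-38, 63, 3), (3, 63, -38), (-38, 13, 28), (28, 43, -23), (-23, 49, 22), … (26 more)
cycles differ ⇒ inequivalent

no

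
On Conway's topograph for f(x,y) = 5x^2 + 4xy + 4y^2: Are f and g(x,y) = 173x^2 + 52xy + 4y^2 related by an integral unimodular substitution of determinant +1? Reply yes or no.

D₁ = -64, D₂ = -64
f: flip: (5,4,4)→(4,-4,5)
f: translate: b→4 (≡-4 mod 8), so (4,-4,5)→(4,4,5)
f: reduced (well bottom): (4,4,5) with a≤c, −a<b≤a
g: flip: (173,52,4)→(4,-52,173)
g: translate: b→4 (≡-52 mod 8), so (4,-52,173)→(4,4,5)
g: reduced (well bottom): (4,4,5) with a≤c, −a<b≤a
reduced forms (4, 4, 5) vs (4, 4, 5) ⇒ equivalent

yes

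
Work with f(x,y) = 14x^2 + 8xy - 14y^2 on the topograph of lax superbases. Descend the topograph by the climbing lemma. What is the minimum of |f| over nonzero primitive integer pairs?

river: ρ → (-14,20,8)
river: ρ → (8,28,-2)
river: ρ → (-2,28,8)
river: ρ → (8,20,-14)
river: ρ → (-14,8,14)
river: ρ → (14,20,-8)
river: ρ → (-8,28,2)
river: ρ → (2,28,-8)
river: ρ → (-8,20,14)
river: ρ → (14,8,-14)
closes: descent 0, river 10
min |a| on river = 2

2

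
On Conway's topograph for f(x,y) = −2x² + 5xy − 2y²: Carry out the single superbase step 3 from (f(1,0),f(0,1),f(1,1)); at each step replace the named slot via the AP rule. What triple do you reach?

start (-2,-2,1) = (f(1,0),f(0,1),f(1,1))
replace slot 3: 2·((-2)+(-2)) − 1 = -9 → (-2,-2,-9)

-2,-2,-9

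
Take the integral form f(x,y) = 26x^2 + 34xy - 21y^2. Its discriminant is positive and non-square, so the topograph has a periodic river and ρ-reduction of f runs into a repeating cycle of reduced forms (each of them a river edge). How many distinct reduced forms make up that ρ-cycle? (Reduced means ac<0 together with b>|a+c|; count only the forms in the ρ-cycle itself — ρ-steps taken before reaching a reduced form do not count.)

D = 3340, ⌊√D⌋ = 57
river: ρ → (-21,50,10)
river: ρ → (10,50,-21)
river: ρ → (-21,34,26)
river: ρ → (26,18,-29)
river: ρ → (-29,40,15)
river: ρ → (15,50,-14)
river: ρ → (-14,34,39)
river: ρ → (39,44,-9)
river: ρ → (-9,46,34)
river: ρ → (34,22,-21)
river: ρ → (-21,20,35)
river: ρ → (35,50,-6)
river: ρ → (-6,46,51)
river: ρ → (51,56,-1)
river: ρ → (-1,56,51)
river: ρ → (51,46,-6)
river: ρ → (-6,50,35)
river: ρ → (35,20,-21)
river: ρ → (-21,22,34)
river: ρ → (34,46,-9)
river: ρ → (-9,44,39)
river: ρ → (39,34,-14)
river: ρ → (-14,50,15)
river: ρ → (15,40,-29)
river: ρ → (-29,18,26)
river: ρ → (26,34,-21)
ρ-cycle length = 26 (tail of 0 descent steps not counted)

26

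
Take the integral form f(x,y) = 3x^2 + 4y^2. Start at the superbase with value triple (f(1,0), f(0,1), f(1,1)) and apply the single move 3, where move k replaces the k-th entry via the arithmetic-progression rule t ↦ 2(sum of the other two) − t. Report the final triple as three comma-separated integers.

start (3,4,7) = (f(1,0),f(0,1),f(1,1))
replace slot 3: 2·(3+4) − 7 = 7 → (3,4,7)

3,4,7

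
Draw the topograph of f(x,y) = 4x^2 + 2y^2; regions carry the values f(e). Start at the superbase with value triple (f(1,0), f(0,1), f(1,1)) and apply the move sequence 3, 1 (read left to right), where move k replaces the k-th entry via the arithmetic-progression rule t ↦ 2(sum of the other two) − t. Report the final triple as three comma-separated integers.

start (4,2,6) = (f(1,0),f(0,1),f(1,1))
replace slot 3: 2·(4+2) − 6 = 6 → (4,2,6)
replace slot 1: 2·(2+6) − 4 = 12 → (12,2,6)

12,2,6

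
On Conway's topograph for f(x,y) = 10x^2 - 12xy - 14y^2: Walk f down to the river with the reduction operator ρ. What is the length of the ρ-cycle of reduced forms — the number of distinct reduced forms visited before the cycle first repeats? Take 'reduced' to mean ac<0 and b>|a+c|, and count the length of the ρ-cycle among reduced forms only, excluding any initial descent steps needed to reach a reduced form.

D = 704, ⌊√D⌋ = 26
descent: ρ → (-14,12,10)  [lands on river]
river: ρ → (10,8,-16)
river: ρ → (-16,24,2)
river: ρ → (2,24,-16)
river: ρ → (-16,8,10)
river: ρ → (10,12,-14)
river: ρ → (-14,16,8)
river: ρ → (8,16,-14)
ρ-cycle length = 8 (tail of 1 descent step not counted)

8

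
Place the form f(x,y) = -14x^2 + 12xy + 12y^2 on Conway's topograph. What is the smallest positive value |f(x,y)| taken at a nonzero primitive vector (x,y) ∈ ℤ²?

river: ρ → (12,12,-14)
river: ρ → (-14,16,10)
river: ρ → (10,24,-6)
river: ρ → (-6,24,10)
river: ρ → (10,16,-14)
river: ρ → (-14,12,12)
closes: descent 0, river 6
min |a| on river = 6

6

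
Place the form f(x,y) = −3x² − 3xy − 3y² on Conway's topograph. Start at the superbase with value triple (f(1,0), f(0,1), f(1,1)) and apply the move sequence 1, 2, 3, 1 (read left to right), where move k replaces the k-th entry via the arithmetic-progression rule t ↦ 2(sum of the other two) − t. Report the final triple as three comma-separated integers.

start (-3,-3,-9) = (f(1,0),f(0,1),f(1,1))
replace slot 1: 2·((-3)+(-9)) − (-3) = -21 → (-21,-3,-9)
replace slot 2: 2·((-21)+(-9)) − (-3) = -57 → (-21,-57,-9)
replace slot 3: 2·((-21)+(-57)) − (-9) = -147 → (-21,-57,-147)
replace slot 1: 2·((-57)+(-147)) − (-21) = -387 → (-387,-57,-147)

-387,-57,-147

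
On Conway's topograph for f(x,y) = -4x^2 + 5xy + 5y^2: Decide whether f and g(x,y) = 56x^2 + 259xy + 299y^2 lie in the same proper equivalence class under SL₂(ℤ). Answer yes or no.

D₁ = 105, D₂ = 105
river cycle of f (length 6): (5, 5, -4), (-4, 3, 6), (6, 9, -1), (-1, 9, 6), (6, 3, -4), (-4, 5, 5)
river cycle of g (length 6): (5, 5, -4), (-4, 3, 6), (6, 9, -1), (-1, 9, 6), (6, 3, -4), (-4, 5, 5)
cycles coincide ⇒ equivalent

yes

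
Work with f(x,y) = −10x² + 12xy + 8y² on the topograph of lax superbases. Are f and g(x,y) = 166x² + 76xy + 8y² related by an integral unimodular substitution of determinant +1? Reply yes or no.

D₁ = 464, D₂ = 464
river cycle of f (length 10): (8, 20, -2), (-2, 20, 8), (8, 12, -10), (-10, 8, 10), (10, 12, -8), (-8, 20, 2), (2, 20, -8), (-8, 12, 10), (10, 8, -10), (-10, 12, 8)
river cycle of g (length 10): (8, 20, -2), (-2, 20, 8), (8, 12, -10), (-10, 8, 10), (10, 12, -8), (-8, 20, 2), (2, 20, -8), (-8, 12, 10), (10, 8, -10), (-10, 12, 8)
cycles coincide ⇒ equivalent

yes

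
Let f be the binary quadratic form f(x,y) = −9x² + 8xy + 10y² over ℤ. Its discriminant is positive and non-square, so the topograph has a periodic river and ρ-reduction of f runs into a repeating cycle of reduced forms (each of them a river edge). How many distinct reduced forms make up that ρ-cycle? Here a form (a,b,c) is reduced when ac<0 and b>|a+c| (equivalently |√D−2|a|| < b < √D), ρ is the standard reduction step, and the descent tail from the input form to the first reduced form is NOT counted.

D = 424, ⌊√D⌋ = 20
river: ρ → (10,12,-7)
river: ρ → (-7,16,6)
river: ρ → (6,20,-1)
river: ρ → (-1,20,6)
river: ρ → (6,16,-7)
river: ρ → (-7,12,10)
river: ρ → (10,8,-9)
river: ρ → (-9,10,9)
river: ρ → (9,8,-10)
river: ρ → (-10,12,7)
river: ρ → (7,16,-6)
river: ρ → (-6,20,1)
river: ρ → (1,20,-6)
river: ρ → (-6,16,7)
river: ρ → (7,12,-10)
river: ρ → (-10,8,9)
river: ρ → (9,10,-9)
river: ρ → (-9,8,10)
ρ-cycle length = 18 (tail of 0 descent steps not counted)

18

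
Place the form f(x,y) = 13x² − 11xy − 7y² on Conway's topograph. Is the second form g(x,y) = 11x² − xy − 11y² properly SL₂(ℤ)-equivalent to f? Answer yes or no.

D₁ = 485, D₂ = 485
river cycle of f (length 10): (-7, 11, 13), (13, 15, -5), (-5, 15, 13), (13, 11, -7), (-7, 17, 7), (7, 11, -13), (-13, 15, 5), (5, 15, -13), (-13, 11, 7), (7, 17, -7)
river cycle of g (length 6): (-11, 1, 11), (11, 21, -1), (-1, 21, 11), (11, 1, -11), (-11, 21, 1), (1, 21, -11)
cycles differ ⇒ inequivalent

no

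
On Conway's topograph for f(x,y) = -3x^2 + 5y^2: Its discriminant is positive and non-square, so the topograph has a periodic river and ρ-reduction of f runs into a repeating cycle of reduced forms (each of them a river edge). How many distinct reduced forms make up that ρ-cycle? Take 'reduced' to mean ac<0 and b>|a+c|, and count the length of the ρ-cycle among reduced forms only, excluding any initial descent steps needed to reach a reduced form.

D = 60, ⌊√D⌋ = 7
descent: ρ → (5,0,-3)
descent: ρ → (-3,6,2)  [lands on river]
river: ρ → (2,6,-3)
ρ-cycle length = 2 (tail of 2 descent steps not counted)

2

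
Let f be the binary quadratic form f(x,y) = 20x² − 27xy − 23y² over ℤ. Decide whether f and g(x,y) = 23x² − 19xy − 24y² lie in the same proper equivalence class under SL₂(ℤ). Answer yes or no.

D₁ = 2569, D₂ = 2569
river cycle of f (length 76): (-23, 27, 20), (20, 13, -30), (-30, 47, 3), (3, 49, -14), (-14, 35, 24), (24, 13, -25), (-25, 37, 12), (12, 35, -28), (-28, 21, 19), (19, 17, -30), … (66 more)
river cycle of g (length 76): (-24, 19, 23), (23, 27, -20), (-20, 13, 30), (30, 47, -3), (-3, 49, 14), (14, 35, -24), (-24, 13, 25), (25, 37, -12), (-12, 35, 28), (28, 21, -19), … (66 more)
cycles differ ⇒ inequivalent

no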